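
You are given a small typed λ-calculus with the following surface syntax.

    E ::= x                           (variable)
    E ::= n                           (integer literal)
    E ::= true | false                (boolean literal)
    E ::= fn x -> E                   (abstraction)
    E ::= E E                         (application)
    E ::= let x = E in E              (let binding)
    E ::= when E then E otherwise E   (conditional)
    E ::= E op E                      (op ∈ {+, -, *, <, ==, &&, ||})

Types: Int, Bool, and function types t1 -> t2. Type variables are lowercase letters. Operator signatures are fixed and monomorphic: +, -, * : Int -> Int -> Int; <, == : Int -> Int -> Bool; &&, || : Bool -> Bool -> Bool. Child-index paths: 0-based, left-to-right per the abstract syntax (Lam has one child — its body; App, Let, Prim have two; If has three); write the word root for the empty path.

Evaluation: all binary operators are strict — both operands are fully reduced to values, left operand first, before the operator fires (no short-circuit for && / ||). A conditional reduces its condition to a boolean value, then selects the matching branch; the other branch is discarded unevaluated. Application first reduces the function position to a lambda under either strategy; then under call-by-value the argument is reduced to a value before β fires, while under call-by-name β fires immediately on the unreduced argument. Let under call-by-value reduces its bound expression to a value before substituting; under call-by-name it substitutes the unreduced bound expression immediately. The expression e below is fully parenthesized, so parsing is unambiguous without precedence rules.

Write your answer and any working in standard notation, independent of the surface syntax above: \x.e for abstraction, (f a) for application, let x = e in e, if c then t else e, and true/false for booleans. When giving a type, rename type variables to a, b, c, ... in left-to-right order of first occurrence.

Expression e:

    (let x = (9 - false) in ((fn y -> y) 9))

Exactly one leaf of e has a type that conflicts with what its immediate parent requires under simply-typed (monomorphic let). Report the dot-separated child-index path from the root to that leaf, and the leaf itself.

Derivation:
  unify Int ~ Int
  unify Bool ~ Int
  FAIL: mismatch Bool ~ Int

Answer: 0.1 : false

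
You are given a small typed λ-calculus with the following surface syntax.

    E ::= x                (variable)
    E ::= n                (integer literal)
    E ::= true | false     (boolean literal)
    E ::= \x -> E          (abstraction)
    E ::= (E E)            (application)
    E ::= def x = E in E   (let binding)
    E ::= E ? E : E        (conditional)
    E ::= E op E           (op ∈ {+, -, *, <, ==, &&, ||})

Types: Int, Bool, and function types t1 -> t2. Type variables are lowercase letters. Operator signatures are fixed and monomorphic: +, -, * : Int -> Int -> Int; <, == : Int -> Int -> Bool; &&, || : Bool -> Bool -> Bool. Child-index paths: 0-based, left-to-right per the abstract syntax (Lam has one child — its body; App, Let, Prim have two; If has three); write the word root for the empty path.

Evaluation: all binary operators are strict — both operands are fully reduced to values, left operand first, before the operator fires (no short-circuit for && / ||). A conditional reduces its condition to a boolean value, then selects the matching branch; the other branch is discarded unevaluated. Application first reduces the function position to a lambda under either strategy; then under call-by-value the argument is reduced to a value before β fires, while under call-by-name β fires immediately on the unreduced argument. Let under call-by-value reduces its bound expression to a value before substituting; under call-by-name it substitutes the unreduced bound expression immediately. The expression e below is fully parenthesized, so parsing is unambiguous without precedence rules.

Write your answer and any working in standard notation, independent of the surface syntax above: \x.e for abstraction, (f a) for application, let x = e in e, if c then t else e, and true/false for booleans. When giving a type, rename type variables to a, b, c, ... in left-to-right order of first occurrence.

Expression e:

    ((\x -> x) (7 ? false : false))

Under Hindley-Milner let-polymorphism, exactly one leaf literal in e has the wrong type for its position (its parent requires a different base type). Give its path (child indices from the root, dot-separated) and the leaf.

Answer: 1.0 : 7

Derivation:
x : a
\x._ : a -> a
  unify Int ~ Bool
  FAIL: mismatch Int ~ Bool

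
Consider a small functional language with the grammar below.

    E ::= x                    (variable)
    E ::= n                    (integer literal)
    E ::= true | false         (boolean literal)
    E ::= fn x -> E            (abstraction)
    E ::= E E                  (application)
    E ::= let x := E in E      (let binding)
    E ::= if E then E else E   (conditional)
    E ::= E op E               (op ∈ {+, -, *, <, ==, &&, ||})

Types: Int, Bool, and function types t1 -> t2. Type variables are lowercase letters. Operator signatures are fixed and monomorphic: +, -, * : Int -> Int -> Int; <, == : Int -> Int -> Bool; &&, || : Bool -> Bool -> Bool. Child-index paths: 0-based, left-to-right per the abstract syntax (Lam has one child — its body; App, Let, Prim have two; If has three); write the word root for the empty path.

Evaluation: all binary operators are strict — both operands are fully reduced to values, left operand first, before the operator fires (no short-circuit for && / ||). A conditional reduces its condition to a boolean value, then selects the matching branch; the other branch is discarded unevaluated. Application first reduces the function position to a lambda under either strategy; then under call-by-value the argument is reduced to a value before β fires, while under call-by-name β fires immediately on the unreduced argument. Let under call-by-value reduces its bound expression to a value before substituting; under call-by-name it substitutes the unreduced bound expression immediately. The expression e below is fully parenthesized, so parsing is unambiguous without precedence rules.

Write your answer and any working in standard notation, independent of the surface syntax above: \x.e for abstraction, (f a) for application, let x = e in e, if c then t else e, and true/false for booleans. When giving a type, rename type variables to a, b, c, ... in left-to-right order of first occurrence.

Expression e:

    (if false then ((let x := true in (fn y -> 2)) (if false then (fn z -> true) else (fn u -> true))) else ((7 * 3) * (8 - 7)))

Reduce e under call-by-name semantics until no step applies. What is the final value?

Trace:
step 0: (if false then ((let x = true in (\y.2)) (if false then (\z.true) else (\u.true))) else ((7 * 3) * (8 - 7)))
step 1: [if@root] ((7 * 3) * (8 - 7))
step 2: [delta@0] (21 * (8 - 7))
step 3: [delta@1] (21 * 1)
step 4: [delta@root] 21

Answer: 21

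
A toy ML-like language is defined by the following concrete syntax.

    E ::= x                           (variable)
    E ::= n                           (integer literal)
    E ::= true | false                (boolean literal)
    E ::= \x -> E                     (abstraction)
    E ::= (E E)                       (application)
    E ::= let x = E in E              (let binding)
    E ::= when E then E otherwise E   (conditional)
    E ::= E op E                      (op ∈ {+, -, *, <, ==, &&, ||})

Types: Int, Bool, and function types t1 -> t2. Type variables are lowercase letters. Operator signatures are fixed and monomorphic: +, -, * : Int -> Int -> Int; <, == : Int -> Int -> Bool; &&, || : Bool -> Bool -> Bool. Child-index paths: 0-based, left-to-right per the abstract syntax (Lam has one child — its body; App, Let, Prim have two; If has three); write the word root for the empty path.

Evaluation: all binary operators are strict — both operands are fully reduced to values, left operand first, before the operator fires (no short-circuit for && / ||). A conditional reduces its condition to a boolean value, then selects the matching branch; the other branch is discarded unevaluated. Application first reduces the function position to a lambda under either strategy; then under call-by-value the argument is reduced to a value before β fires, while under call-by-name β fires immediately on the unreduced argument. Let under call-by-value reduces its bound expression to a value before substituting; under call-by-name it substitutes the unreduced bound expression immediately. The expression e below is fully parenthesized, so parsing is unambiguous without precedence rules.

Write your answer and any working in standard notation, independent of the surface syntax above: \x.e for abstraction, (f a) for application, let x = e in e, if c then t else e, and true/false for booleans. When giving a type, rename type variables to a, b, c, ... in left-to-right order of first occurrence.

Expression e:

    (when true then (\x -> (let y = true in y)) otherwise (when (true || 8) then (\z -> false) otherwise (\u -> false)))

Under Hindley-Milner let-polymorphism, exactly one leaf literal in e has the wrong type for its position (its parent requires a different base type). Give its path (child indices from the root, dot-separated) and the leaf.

Working:
  unify Bool ~ Bool
let y : Bool
y : Bool
\x._ : a -> Bool
  unify Bool ~ Bool
  unify Int ~ Bool
  FAIL: mismatch Int ~ Bool

Answer: 2.0.1 : 8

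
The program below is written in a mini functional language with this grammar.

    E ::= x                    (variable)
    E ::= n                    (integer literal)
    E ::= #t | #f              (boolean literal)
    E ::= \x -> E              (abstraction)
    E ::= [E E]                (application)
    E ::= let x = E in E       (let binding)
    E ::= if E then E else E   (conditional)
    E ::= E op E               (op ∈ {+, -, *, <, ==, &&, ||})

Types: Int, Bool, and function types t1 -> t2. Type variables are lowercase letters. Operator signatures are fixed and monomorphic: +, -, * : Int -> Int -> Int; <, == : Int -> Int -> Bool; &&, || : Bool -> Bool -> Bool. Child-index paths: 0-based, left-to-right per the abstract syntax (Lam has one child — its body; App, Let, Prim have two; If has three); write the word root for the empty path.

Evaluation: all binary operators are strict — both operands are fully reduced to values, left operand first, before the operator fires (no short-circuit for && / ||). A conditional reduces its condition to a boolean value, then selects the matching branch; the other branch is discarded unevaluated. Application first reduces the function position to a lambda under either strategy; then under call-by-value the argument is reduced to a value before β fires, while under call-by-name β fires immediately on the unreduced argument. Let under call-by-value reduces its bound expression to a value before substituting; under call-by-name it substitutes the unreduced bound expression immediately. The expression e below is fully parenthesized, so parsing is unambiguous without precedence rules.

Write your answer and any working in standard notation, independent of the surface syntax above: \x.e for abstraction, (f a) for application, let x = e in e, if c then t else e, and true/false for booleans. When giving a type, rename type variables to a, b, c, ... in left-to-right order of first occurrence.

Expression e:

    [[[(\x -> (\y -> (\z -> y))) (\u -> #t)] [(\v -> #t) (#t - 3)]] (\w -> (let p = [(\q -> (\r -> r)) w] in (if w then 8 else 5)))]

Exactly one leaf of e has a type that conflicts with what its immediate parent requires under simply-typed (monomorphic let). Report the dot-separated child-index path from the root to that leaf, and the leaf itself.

Answer: 0.1.1.0 : true

Trace:
y : b
\z._ : c -> b
\y._ : b -> c -> b
\x._ : a -> b -> c -> b
\u._ : d -> Bool
  unify a -> b -> c -> b ~ (d -> Bool) -> e
  unify a ~ d -> Bool
  unify b -> c -> b ~ e
_ _ : b -> c -> b
\v._ : f -> Bool
  unify Bool ~ Int
  FAIL: mismatch Bool ~ Int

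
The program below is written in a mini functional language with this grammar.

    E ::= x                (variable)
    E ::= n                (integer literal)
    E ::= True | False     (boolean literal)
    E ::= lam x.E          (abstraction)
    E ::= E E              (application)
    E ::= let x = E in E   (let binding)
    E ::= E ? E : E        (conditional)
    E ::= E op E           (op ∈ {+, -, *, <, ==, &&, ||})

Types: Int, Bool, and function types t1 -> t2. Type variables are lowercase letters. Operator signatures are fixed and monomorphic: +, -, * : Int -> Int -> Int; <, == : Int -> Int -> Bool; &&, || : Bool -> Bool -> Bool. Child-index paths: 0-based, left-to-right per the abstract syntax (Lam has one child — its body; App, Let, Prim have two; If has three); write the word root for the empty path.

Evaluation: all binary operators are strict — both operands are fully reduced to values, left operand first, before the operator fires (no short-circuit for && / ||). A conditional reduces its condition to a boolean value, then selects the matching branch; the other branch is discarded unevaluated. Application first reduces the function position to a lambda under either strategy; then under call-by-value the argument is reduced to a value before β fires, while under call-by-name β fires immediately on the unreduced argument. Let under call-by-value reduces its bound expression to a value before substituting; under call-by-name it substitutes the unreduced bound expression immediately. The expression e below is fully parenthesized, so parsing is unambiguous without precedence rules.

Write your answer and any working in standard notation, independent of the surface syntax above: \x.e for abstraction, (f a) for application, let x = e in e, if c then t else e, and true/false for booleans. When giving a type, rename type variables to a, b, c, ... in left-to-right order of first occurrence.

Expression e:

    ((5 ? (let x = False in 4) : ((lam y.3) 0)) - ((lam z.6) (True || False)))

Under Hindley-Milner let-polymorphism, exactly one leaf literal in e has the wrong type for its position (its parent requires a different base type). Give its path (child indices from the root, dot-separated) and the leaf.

Answer: 0.0 : 5

Working:
  unify Int ~ Bool
  FAIL: mismatch Int ~ Bool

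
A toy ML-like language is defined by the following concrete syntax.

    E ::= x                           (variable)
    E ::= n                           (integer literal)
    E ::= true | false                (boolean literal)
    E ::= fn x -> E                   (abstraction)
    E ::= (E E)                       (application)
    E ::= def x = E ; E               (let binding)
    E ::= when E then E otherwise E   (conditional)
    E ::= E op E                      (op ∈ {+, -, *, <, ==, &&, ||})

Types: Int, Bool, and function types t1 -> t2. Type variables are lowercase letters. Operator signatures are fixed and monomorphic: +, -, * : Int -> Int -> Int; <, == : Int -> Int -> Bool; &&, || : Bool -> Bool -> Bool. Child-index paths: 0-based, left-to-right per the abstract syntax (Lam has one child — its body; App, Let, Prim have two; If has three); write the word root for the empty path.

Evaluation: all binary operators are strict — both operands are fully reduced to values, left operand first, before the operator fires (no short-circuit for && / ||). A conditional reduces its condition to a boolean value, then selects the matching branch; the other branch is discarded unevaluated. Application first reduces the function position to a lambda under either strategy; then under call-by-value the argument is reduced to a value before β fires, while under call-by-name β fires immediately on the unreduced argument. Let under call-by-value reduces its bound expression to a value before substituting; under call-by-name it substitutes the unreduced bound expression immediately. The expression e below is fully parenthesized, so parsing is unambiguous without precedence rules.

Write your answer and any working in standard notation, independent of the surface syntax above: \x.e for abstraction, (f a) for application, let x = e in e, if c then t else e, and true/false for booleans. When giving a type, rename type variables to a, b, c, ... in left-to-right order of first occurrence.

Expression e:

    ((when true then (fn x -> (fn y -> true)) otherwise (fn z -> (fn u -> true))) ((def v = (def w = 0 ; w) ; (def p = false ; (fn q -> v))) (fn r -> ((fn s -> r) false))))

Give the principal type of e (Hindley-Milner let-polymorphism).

Answer: a -> Bool

Trace:
  unify Bool ~ Bool
\y._ : b -> Bool
\x._ : a -> b -> Bool
\u._ : d -> Bool
\z._ : c -> d -> Bool
  unify a -> b -> Bool ~ c -> d -> Bool
  unify a ~ c
  unify b -> Bool ~ d -> Bool
  unify b ~ d
  unify Bool ~ Bool
let w : Int
w : Int
let v : Int
let p : Bool
v : Int
\q._ : e -> Int
r : f
\s._ : g -> f
  unify g -> f ~ Bool -> h
  unify g ~ Bool
  unify f ~ h
_ _ : h
\r._ : h -> h
  unify e -> Int ~ (h -> h) -> i
  unify e ~ h -> h
  unify Int ~ i
_ _ : Int
  unify c -> d -> Bool ~ Int -> j
  unify c ~ Int
  unify d -> Bool ~ j
_ _ : d -> Bool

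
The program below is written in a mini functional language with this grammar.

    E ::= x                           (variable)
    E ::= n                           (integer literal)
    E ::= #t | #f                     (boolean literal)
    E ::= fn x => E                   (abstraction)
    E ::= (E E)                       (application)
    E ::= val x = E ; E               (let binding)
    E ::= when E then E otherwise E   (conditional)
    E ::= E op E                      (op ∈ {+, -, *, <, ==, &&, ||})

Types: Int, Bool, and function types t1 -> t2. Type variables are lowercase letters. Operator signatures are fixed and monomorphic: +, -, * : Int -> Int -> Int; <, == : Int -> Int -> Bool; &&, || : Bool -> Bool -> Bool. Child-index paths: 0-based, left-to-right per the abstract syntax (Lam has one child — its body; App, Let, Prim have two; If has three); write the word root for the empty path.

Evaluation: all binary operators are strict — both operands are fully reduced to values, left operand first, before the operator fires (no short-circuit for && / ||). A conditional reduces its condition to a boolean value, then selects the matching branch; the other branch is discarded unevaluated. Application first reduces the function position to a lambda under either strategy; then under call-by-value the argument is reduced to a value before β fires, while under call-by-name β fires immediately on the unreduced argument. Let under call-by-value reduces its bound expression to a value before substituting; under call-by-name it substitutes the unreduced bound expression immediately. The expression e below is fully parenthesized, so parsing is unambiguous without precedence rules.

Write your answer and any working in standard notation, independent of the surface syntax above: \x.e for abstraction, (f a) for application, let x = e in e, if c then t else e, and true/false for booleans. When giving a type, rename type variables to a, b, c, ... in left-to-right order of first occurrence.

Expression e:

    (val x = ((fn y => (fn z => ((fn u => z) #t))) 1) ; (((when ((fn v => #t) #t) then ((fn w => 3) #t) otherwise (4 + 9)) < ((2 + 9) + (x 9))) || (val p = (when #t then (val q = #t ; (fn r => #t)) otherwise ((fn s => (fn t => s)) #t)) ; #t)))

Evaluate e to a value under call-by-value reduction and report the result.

Working:
step 0: (let x = ((\y.(\z.((\u.z) true))) 1) in (((if ((\v.true) true) then ((\w.3) true) else (4 + 9)) < ((2 + 9) + (x 9))) || (let p = (if true then (let q = true in (\r.true)) else ((\s.(\t.s)) true)) in true)))
step 1: [beta@0] (let x = (\z.((\u.z) true)) in (((if ((\v.true) true) then ((\w.3) true) else (4 + 9)) < ((2 + 9) + (x 9))) || (let p = (if true then (let q = true in (\r.true)) else ((\s.(\t.s)) true)) in true)))
step 2: [let@root] (((if ((\v.true) true) then ((\w.3) true) else (4 + 9)) < ((2 + 9) + ((\z.((\u.z) true)) 9))) || (let p = (if true then (let q = true in (\r.true)) else ((\s.(\t.s)) true)) in true))
step 3: [beta@0.0.0] (((if true then ((\w.3) true) else (4 + 9)) < ((2 + 9) + ((\z.((\u.z) true)) 9))) || (let p = (if true then (let q = true in (\r.true)) else ((\s.(\t.s)) true)) in true))
step 4: [if@0.0] ((((\w.3) true) < ((2 + 9) + ((\z.((\u.z) true)) 9))) || (let p = (if true then (let q = true in (\r.true)) else ((\s.(\t.s)) true)) in true))
step 5: [beta@0.0] ((3 < ((2 + 9) + ((\z.((\u.z) true)) 9))) || (let p = (if true then (let q = true in (\r.true)) else ((\s.(\t.s)) true)) in true))
step 6: [delta@0.1.0] ((3 < (11 + ((\z.((\u.z) true)) 9))) || (let p = (if true then (let q = true in (\r.true)) else ((\s.(\t.s)) true)) in true))
step 7: [beta@0.1.1] ((3 < (11 + ((\u.9) true))) || (let p = (if true then (let q = true in (\r.true)) else ((\s.(\t.s)) true)) in true))
step 8: [beta@0.1.1] ((3 < (11 + 9)) || (let p = (if true then (let q = true in (\r.true)) else ((\s.(\t.s)) true)) in true))
step 9: [delta@0.1] ((3 < 20) || (let p = (if true then (let q = true in (\r.true)) else ((\s.(\t.s)) true)) in true))
step 10: [delta@0] (true || (let p = (if true then (let q = true in (\r.true)) else ((\s.(\t.s)) true)) in true))
step 11: [if@1.0] (true || (let p = (let q = true in (\r.true)) in true))
step 12: [let@1.0] (true || (let p = (\r.true) in true))
step 13: [let@1] (true || true)
step 14: [delta@root] true

Answer: true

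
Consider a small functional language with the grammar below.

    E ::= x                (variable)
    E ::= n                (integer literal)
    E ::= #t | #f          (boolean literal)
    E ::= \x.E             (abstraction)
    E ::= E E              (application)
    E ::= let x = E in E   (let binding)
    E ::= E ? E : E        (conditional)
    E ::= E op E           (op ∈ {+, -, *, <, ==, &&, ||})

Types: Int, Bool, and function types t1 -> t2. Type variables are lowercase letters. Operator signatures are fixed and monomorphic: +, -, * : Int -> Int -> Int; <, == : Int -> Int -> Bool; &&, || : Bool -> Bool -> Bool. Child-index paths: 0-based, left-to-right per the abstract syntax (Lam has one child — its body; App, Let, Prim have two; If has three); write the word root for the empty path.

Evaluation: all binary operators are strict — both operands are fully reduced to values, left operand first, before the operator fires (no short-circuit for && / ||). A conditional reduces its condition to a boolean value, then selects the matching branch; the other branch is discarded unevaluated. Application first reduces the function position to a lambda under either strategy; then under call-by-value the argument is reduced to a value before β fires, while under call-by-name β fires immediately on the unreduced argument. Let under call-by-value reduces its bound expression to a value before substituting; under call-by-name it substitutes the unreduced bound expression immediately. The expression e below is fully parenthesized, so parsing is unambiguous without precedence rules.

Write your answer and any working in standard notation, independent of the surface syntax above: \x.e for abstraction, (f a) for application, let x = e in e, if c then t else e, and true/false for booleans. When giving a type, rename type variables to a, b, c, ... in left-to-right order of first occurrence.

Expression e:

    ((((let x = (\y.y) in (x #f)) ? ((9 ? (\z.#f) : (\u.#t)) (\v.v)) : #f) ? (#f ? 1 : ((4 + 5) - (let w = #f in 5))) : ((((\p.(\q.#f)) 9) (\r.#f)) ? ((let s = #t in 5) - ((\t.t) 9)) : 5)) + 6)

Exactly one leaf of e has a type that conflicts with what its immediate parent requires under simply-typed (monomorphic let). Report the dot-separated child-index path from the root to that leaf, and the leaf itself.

Answer: 0.0.1.0.0 : 9

Working:
y : a
\y._ : a -> a
let x : a -> a
x : a -> a
  unify a -> a ~ Bool -> b
  unify a ~ Bool
  unify Bool ~ b
_ _ : Bool
  unify Bool ~ Bool
  unify Int ~ Bool
  FAIL: mismatch Int ~ Bool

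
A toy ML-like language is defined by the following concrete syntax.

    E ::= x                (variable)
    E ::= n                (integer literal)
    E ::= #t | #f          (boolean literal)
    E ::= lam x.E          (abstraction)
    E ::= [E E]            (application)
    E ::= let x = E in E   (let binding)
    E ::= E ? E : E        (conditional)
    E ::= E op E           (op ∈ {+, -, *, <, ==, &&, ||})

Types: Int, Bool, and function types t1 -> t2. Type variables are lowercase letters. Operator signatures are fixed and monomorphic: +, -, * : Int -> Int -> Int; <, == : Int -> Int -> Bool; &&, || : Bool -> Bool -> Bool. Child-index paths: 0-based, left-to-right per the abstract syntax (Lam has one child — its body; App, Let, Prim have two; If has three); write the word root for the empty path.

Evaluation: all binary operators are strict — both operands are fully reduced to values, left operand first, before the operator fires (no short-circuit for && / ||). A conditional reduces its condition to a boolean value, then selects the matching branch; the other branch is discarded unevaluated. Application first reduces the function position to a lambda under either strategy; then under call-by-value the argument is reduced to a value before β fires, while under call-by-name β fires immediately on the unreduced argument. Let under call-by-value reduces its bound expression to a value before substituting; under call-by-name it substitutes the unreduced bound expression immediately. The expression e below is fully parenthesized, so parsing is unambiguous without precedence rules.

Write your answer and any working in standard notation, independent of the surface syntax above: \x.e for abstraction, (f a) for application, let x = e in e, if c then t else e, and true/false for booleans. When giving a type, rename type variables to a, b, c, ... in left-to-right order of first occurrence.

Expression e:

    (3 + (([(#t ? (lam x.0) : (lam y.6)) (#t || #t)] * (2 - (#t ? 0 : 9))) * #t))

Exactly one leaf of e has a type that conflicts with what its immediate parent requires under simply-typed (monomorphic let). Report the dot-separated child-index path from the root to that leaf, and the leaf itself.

Working:
  unify Int ~ Int
  unify Bool ~ Bool
\x._ : a -> Int
\y._ : b -> Int
  unify a -> Int ~ b -> Int
  unify a ~ b
  unify Int ~ Int
  unify Bool ~ Bool
  unify Bool ~ Bool
  unify b -> Int ~ Bool -> c
  unify b ~ Bool
  unify Int ~ c
_ _ : Int
  unify Int ~ Int
  unify Int ~ Int
  unify Bool ~ Bool
  unify Int ~ Int
  unify Int ~ Int
  unify Int ~ Int
  unify Int ~ Int
  unify Bool ~ Int
  FAIL: mismatch Bool ~ Int

Answer: 1.1 : true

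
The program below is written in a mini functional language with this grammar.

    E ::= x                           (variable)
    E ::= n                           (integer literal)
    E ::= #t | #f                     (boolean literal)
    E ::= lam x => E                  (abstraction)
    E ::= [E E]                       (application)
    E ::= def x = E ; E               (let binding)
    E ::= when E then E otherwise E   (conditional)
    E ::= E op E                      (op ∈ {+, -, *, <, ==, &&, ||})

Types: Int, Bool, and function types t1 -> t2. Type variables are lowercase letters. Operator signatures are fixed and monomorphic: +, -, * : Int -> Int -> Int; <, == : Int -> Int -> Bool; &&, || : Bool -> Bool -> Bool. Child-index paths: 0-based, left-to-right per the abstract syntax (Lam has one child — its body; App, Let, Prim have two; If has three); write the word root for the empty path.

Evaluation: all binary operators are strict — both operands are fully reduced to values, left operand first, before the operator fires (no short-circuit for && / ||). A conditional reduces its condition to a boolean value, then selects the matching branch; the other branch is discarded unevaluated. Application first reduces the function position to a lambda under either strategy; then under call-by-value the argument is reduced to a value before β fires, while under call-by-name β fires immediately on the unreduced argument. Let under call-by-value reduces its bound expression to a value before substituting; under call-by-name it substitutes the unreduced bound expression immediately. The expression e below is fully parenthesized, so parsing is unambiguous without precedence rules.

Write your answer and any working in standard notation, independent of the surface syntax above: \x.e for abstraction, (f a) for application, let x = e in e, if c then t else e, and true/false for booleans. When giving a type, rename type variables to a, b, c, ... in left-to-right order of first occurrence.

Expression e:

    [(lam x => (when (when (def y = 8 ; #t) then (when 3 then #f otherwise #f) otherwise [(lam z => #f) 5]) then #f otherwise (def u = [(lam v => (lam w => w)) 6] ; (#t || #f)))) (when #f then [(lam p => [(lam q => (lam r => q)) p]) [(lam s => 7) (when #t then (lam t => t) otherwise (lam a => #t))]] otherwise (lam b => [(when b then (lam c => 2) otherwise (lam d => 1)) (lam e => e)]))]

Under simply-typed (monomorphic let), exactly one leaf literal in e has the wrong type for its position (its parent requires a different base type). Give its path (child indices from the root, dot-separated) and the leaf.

Derivation:
let y : Int
  unify Bool ~ Bool
  unify Int ~ Bool
  FAIL: mismatch Int ~ Bool

Answer: 0.0.0.1.0 : 3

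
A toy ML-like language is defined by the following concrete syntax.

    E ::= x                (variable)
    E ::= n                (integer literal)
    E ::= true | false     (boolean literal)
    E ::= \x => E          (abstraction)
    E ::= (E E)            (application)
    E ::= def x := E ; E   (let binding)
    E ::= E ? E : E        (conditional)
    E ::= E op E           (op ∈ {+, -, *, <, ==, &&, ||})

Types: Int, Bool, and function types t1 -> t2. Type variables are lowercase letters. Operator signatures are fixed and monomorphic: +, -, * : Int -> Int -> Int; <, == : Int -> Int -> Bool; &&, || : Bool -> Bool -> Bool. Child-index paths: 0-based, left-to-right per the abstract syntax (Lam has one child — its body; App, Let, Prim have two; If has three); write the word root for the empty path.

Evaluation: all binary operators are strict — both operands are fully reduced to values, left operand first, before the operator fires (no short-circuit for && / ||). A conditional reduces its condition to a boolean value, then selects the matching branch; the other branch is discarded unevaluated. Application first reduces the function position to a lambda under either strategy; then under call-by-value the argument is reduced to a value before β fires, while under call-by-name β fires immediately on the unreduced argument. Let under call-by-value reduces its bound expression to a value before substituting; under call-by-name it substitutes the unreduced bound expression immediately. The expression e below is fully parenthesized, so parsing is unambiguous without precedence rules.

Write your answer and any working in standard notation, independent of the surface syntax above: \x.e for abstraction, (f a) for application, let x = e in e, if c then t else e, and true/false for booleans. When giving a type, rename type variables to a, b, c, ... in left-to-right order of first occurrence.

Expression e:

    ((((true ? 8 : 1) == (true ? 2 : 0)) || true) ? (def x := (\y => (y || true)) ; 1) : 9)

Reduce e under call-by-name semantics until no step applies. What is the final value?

Answer: 1

Working:
step 0: (if (((if true then 8 else 1) == (if true then 2 else 0)) || true) then (let x = (\y.(y || true)) in 1) else 9)
step 1: [if@0.0.0] (if ((8 == (if true then 2 else 0)) || true) then (let x = (\y.(y || true)) in 1) else 9)
step 2: [if@0.0.1] (if ((8 == 2) || true) then (let x = (\y.(y || true)) in 1) else 9)
step 3: [delta@0.0] (if (false || true) then (let x = (\y.(y || true)) in 1) else 9)
step 4: [delta@0] (if true then (let x = (\y.(y || true)) in 1) else 9)
step 5: [if@root] (let x = (\y.(y || true)) in 1)
step 6: [let@root] 1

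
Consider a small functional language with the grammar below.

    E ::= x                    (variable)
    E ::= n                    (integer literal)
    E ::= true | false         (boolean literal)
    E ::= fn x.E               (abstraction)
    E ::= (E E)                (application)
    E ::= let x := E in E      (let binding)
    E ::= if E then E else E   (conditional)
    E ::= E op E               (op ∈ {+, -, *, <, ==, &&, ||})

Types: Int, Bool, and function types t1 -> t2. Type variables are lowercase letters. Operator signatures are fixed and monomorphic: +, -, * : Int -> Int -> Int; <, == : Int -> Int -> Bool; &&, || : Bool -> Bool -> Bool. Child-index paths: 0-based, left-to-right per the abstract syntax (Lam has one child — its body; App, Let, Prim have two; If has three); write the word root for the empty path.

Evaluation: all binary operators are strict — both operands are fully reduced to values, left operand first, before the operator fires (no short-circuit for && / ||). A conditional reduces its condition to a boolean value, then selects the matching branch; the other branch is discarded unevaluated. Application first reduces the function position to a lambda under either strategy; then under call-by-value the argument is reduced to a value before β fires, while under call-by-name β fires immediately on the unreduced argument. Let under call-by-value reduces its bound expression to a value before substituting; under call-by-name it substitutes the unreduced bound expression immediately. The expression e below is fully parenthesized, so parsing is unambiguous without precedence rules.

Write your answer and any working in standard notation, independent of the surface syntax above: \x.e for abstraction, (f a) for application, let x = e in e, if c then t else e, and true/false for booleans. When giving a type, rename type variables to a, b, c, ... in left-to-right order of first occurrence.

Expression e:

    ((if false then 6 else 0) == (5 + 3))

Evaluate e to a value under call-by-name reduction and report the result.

Derivation:
step 0: ((if false then 6 else 0) == (5 + 3))
step 1: [if@0] (0 == (5 + 3))
step 2: [delta@1] (0 == 8)
step 3: [delta@root] false

Answer: false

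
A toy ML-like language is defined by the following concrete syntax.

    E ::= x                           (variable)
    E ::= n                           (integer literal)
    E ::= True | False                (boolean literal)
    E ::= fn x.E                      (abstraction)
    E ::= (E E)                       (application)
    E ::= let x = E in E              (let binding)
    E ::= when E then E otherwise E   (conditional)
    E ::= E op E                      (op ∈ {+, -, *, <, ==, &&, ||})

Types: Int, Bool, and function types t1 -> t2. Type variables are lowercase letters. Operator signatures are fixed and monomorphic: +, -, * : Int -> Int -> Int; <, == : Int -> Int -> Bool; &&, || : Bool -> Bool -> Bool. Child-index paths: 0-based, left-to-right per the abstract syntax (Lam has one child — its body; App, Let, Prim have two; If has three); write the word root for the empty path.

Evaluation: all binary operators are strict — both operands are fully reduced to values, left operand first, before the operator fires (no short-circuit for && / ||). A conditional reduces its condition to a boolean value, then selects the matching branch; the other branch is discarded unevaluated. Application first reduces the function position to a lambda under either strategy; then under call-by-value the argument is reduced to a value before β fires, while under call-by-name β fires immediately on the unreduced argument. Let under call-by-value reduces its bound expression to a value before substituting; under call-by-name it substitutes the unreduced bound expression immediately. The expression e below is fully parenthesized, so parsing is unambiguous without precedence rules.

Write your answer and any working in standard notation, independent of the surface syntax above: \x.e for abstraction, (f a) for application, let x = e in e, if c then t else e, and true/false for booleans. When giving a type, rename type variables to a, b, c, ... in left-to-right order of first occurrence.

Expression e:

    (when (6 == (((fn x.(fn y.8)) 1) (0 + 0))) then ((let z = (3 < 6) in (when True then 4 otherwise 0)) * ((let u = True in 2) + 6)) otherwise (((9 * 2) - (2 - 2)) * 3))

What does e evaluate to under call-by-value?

Derivation:
step 0: (if (6 == (((\x.(\y.8)) 1) (0 + 0))) then ((let z = (3 < 6) in (if true then 4 else 0)) * ((let u = true in 2) + 6)) else (((9 * 2) - (2 - 2)) * 3))
step 1: [beta@0.1.0] (if (6 == ((\y.8) (0 + 0))) then ((let z = (3 < 6) in (if true then 4 else 0)) * ((let u = true in 2) + 6)) else (((9 * 2) - (2 - 2)) * 3))
step 2: [delta@0.1.1] (if (6 == ((\y.8) 0)) then ((let z = (3 < 6) in (if true then 4 else 0)) * ((let u = true in 2) + 6)) else (((9 * 2) - (2 - 2)) * 3))
step 3: [beta@0.1] (if (6 == 8) then ((let z = (3 < 6) in (if true then 4 else 0)) * ((let u = true in 2) + 6)) else (((9 * 2) - (2 - 2)) * 3))
step 4: [delta@0] (if false then ((let z = (3 < 6) in (if true then 4 else 0)) * ((let u = true in 2) + 6)) else (((9 * 2) - (2 - 2)) * 3))
step 5: [if@root] (((9 * 2) - (2 - 2)) * 3)
step 6: [delta@0.0] ((18 - (2 - 2)) * 3)
step 7: [delta@0.1] ((18 - 0) * 3)
step 8: [delta@0] (18 * 3)
step 9: [delta@root] 54

Answer: 54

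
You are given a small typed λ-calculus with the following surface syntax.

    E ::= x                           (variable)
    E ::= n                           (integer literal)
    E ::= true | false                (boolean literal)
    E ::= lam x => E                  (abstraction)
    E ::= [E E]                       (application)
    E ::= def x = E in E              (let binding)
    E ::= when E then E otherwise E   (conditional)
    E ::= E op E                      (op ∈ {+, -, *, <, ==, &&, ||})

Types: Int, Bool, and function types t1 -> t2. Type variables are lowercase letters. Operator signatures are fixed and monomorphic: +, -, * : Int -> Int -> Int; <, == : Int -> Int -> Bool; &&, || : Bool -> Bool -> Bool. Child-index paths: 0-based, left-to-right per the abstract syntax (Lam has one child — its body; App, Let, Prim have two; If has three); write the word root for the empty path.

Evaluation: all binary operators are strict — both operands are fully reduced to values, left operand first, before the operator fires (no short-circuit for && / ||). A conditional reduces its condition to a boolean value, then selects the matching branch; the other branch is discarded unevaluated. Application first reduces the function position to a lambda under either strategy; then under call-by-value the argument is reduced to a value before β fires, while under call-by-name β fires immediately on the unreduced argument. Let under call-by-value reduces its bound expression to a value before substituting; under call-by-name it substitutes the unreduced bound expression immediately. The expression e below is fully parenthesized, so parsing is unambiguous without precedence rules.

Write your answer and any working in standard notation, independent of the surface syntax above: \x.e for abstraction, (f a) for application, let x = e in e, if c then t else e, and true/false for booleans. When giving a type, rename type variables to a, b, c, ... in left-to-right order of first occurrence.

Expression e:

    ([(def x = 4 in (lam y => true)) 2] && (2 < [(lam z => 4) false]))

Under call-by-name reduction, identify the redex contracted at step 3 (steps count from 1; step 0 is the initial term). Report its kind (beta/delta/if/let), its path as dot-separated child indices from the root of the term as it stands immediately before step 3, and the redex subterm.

Answer: beta at 1.1 : ((\z.4) false)

Trace:
step 0: (((let x = 4 in (\y.true)) 2) && (2 < ((\z.4) false)))
step 1: [let@0.0] (((\y.true) 2) && (2 < ((\z.4) false)))
step 2: [beta@0] (true && (2 < ((\z.4) false)))
step 3: [beta@1.1] (true && (2 < 4))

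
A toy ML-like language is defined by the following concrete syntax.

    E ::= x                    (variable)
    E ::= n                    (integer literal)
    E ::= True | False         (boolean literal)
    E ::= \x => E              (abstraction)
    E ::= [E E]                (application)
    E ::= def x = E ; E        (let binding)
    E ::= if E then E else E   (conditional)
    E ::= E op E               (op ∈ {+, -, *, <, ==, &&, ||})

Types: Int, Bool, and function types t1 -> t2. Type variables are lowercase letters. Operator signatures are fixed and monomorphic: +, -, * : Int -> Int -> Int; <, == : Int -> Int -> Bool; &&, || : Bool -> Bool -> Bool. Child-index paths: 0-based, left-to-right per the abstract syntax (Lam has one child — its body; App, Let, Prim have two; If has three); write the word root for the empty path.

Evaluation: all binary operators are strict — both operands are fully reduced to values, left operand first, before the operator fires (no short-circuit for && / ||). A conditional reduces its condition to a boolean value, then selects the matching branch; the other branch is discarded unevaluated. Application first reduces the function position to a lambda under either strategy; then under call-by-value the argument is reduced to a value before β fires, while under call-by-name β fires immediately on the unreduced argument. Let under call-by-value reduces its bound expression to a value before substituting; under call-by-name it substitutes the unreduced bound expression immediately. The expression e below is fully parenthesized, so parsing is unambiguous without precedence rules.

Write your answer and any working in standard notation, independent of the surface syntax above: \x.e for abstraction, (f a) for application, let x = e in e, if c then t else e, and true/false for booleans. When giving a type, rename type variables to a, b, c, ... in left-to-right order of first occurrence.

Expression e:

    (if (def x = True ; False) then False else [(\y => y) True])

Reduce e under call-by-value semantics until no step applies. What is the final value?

Answer: true

Derivation:
step 0: (if (let x = true in false) then false else ((\y.y) true))
step 1: [let@0] (if false then false else ((\y.y) true))
step 2: [if@root] ((\y.y) true)
step 3: [beta@root] true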